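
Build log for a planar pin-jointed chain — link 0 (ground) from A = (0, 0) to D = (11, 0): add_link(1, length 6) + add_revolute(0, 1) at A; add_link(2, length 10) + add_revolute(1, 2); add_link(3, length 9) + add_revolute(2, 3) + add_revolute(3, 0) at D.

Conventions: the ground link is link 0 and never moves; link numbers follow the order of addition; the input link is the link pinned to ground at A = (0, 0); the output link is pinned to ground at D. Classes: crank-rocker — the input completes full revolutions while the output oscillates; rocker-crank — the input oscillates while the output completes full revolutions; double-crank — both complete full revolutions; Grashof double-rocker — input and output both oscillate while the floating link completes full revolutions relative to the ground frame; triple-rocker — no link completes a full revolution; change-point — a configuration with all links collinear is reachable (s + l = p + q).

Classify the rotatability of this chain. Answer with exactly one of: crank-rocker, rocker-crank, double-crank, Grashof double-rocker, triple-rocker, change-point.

lengths: ground=11, input=6, coupler=10, output=9
sorted: s=6 (shortest), l=11 (longest), p+q=19
s + l = 17 vs p + q = 19
s + l < p + q (Grashof) with shortest = input link → crank-rocker

crank-rocker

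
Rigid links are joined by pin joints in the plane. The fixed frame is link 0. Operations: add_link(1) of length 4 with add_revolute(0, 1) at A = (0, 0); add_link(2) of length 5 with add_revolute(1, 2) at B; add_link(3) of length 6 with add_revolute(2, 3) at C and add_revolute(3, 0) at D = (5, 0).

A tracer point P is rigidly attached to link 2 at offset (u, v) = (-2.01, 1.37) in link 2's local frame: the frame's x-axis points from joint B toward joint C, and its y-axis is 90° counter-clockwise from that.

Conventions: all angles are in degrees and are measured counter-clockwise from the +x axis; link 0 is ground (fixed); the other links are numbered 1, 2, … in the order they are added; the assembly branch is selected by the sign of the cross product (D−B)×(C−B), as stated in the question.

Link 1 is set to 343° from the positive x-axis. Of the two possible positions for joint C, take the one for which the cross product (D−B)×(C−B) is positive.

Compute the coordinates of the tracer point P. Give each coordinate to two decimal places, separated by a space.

A=(0,0), D=(5.00,0)
B = A + 4.00·(cos343°, sin343°) = (3.8252, -1.1695)
|BD| = 1.6577
circle(B,5.00) ∩ circle(D,6.00): a=-2.4891, h=4.3364
  candidates: C₊=(-0.9982,0.1476) cross=7.188; C₋=(5.1205,-5.9988) cross=-7.188
  branch + wants cross > 0 → take C=(-0.9982,0.1476) (cross=7.188)
ex = (C−B)/|BC| = (-0.9647,0.2634); ey = (-0.2634,-0.9647)
P = B + -2.01·ex + 1.37·ey = (5.4033,-3.0206)

5.40 -3.02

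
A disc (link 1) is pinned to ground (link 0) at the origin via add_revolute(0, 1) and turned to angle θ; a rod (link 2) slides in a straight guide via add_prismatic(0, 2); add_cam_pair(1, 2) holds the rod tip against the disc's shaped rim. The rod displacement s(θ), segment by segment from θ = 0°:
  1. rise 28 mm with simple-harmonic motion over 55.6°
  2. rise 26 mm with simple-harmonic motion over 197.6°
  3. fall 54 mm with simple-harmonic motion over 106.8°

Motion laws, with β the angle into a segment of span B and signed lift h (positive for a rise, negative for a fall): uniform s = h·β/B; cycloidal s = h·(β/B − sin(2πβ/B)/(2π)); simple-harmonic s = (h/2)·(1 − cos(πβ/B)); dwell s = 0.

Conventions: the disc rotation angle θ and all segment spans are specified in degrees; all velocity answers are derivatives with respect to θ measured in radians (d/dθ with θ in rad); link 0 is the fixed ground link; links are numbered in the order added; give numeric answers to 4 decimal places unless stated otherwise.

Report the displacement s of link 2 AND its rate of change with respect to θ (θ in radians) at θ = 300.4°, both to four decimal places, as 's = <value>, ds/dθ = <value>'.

segment 1 (0° to 55.6°, simple-harmonic, h = 28) is passed completely: s = 0.0000 + (28) = 28.0000
segment 2 (55.6° to 253.2°, simple-harmonic, h = 26) is passed completely: s = 28.0000 + (26) = 54.0000
θ = 300.4° falls in segment 3 (253.2° to 360°, simple-harmonic, h = -54): β = 300.4 − 253.2 = 47.2°, B = 106.8°; Δs = -54/2·(1 − cos(π·0.4419)) = -22.1031; s = 54.0000 − 22.1031 = 31.8969
velocity in seg [253.2°–360°] (simple-harmonic), θ in radians: β = 47.2° = 0.8238 rad, B = 106.8° = 1.8640 rad; ds/dθ = (πh/(2B)) sin(πβ/B) = (π·(-54)/(2·1.8640)) sin(π·0.4419) = -44.750923 mm/rad

s = 31.8969, ds/dθ = -44.7509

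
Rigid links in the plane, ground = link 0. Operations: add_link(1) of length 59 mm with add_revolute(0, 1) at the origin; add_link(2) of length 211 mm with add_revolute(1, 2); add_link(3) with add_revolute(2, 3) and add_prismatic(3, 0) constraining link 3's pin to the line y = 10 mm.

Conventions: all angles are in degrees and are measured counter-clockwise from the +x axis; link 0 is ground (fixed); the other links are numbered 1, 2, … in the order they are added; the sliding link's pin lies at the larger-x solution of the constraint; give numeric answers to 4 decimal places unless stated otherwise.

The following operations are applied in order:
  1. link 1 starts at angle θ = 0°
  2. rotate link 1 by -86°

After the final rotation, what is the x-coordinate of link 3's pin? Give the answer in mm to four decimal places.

geometry: r = 59 mm, L = 211 mm, e = 10 mm; θ starts at 0°
rotate link 1 by -86°: θ ← 0° -86° = -86°
crank pin P = (r cos θ, r sin θ) = (4.115632, -58.856279)
h = r sin θ − e = -58.856279 − 10 = -68.856279
x = r cos θ + √(L² − h²) = 4.115632 + 199.448772 = 203.564404

203.5644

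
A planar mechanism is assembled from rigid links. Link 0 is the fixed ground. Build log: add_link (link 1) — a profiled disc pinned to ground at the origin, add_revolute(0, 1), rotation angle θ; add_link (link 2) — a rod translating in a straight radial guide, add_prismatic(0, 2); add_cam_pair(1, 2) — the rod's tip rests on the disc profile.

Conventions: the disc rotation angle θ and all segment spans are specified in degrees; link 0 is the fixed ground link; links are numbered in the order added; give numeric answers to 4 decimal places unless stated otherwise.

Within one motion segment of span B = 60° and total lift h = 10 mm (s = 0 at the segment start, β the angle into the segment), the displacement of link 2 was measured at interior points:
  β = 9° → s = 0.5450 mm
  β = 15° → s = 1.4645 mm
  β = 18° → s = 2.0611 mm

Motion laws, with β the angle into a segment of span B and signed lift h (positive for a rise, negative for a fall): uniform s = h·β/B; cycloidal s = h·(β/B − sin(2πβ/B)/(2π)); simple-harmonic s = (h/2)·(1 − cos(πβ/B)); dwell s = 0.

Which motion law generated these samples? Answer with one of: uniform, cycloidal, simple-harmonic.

candidates at β/B = r: uniform s = h·r (linear in β); cycloidal s = h·(r − sin(2πr)/(2π)); simple-harmonic s = (h/2)(1 − cos(πr))
β=9°: printed 0.5450 | uniform 1.5000, cycloidal 0.2124, simple-harmonic 0.5450
β=15°: printed 1.4645 | uniform 2.5000, cycloidal 0.9085, simple-harmonic 1.4645
β=18°: printed 2.0611 | uniform 3.0000, cycloidal 1.4863, simple-harmonic 2.0611
only one law matches every sample → simple-harmonic

simple-harmonic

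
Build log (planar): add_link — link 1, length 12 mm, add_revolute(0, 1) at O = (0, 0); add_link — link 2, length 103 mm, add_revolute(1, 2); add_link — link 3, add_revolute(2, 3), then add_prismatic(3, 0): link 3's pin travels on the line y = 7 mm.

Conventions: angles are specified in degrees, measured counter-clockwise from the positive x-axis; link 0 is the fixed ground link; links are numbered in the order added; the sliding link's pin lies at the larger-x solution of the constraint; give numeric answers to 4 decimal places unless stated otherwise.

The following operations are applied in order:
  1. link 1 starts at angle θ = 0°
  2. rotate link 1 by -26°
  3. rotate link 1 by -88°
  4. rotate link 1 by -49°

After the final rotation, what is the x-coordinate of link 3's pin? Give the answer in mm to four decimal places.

geometry: r = 12 mm, L = 103 mm, e = 7 mm; θ starts at 0°
rotate link 1 by -26°: θ ← 0° -26° = -26°
rotate link 1 by -88°: θ ← -26° -88° = -114°
rotate link 1 by -49°: θ ← -114° -49° = -163°
crank pin P = (r cos θ, r sin θ) = (-11.475657, -3.508460)
h = r sin θ − e = -3.508460 − 7 = -10.508460
x = r cos θ + √(L² − h²) = -11.475657 + 102.462541 = 90.986884

90.9869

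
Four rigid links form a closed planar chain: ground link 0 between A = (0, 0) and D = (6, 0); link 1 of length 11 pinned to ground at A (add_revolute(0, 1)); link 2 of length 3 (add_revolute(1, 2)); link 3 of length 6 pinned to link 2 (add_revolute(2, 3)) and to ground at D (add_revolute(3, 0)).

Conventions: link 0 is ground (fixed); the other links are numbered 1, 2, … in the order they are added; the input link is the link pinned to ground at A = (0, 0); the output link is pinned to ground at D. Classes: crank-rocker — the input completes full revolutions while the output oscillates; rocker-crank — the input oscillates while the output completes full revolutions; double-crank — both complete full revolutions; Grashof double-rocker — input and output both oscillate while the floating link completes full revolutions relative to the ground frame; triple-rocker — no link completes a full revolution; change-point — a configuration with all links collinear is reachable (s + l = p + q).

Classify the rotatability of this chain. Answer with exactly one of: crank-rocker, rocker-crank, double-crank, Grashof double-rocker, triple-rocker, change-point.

lengths: ground=6, input=11, coupler=3, output=6
sorted: s=3 (shortest), l=11 (longest), p+q=12
s + l = 14 vs p + q = 12
s + l > p + q → non-Grashof → no link fully rotates → triple-rocker

triple-rocker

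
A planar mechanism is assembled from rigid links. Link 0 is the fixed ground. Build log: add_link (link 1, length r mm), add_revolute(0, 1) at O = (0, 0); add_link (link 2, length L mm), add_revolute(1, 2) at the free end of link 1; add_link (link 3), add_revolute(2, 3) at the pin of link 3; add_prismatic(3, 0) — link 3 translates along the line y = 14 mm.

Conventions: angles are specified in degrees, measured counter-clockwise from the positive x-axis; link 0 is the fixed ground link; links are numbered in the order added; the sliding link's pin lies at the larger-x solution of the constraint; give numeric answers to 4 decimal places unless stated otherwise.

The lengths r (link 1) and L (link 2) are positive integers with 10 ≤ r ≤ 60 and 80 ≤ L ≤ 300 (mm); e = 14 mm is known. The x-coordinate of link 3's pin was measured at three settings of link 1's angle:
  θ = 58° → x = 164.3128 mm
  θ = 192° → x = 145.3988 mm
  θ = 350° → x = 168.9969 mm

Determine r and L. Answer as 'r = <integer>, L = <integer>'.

constraint per measurement: (x − r cos θ)² + (r sin θ − e)² = L²
subtracting the θ₁ and θ₂ equations cancels the r² and L² terms:
r = (x₁² − x₂²) / (2[(x₁cos θ₁ + e sin θ₁) − (x₂cos θ₂ + e sin θ₂)]) = 12.0001 → r = 12
L² = (x₁ − r cos θ₁)² + (r sin θ₁ − e)² = 24964.0116 → L = 158.0000 → L = 158
check at θ₃=350°: x = 168.9969 (printed 168.9969) ✓

r = 12, L = 158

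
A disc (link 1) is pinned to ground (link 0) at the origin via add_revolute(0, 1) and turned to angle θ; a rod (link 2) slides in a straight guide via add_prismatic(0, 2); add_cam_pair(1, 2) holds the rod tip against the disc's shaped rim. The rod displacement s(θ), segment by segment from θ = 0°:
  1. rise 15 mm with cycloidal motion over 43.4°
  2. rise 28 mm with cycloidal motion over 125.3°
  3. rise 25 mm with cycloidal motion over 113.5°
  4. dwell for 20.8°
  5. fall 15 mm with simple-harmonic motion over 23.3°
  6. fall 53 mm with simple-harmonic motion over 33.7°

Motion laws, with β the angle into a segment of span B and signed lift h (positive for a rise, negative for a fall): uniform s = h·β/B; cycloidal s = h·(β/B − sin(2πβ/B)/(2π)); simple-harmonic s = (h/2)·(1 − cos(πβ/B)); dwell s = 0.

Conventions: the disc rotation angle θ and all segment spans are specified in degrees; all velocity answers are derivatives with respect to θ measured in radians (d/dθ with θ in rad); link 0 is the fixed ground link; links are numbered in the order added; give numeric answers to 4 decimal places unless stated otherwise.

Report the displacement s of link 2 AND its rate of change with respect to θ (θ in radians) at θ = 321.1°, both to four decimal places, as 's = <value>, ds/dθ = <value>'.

segment 1 (0° to 43.4°, cycloidal, h = 15) is passed completely: s = 0.0000 + (15) = 15.0000
segment 2 (43.4° to 168.7°, cycloidal, h = 28) is passed completely: s = 15.0000 + (28) = 43.0000
segment 3 (168.7° to 282.2°, cycloidal, h = 25) is passed completely: s = 43.0000 + (25) = 68.0000
segment 4 (282.2° to 303°, dwell): s unchanged at 68.0000
θ = 321.1° falls in segment 5 (303° to 326.3°, simple-harmonic, h = -15): β = 321.1 − 303 = 18.1°, B = 23.3°; Δs = -15/2·(1 − cos(π·0.7768)) = -13.2309; s = 68.0000 − 13.2309 = 54.7691
velocity in seg [303°–326.3°] (simple-harmonic), θ in radians: β = 18.1° = 0.3159 rad, B = 23.3° = 0.4067 rad; ds/dθ = (πh/(2B)) sin(πβ/B) = (π·(-15)/(2·0.4067)) sin(π·0.7768) = -37.375880 mm/rad

s = 54.7691, ds/dθ = -37.3759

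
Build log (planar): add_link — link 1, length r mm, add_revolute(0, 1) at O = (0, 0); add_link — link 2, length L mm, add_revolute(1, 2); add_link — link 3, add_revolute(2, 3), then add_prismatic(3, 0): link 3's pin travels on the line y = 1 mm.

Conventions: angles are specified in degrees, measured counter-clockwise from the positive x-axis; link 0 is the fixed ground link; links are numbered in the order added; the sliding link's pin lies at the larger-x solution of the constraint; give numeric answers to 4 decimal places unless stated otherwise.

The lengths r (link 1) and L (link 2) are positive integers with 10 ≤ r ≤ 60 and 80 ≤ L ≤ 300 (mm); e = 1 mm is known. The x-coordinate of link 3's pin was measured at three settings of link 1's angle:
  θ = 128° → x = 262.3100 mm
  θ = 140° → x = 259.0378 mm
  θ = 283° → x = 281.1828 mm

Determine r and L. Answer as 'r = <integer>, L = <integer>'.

constraint per measurement: (x − r cos θ)² + (r sin θ − e)² = L²
subtracting the θ₁ and θ₂ equations cancels the r² and L² terms:
r = (x₁² − x₂²) / (2[(x₁cos θ₁ + e sin θ₁) − (x₂cos θ₂ + e sin θ₂)]) = 23.0003 → r = 23
L² = (x₁ − r cos θ₁)² + (r sin θ₁ − e)² = 76729.0190 → L = 277.0000 → L = 277
check at θ₃=283°: x = 281.1828 (printed 281.1828) ✓

r = 23, L = 277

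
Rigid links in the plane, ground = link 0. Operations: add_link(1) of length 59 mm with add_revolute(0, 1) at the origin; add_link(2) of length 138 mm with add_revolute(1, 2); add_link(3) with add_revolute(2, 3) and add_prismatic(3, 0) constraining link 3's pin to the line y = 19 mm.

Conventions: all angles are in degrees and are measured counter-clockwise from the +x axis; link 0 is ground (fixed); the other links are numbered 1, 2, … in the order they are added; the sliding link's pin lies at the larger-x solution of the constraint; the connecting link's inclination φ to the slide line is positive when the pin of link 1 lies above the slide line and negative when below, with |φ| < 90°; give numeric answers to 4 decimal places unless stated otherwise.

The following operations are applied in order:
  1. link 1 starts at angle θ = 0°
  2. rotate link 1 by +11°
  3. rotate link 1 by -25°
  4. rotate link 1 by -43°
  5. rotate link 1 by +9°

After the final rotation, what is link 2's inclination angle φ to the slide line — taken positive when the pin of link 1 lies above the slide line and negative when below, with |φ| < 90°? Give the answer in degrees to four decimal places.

geometry: r = 59 mm, L = 138 mm, e = 19 mm; θ starts at 0°
rotate link 1 by +11°: θ ← 0° +11° = 11°
rotate link 1 by -25°: θ ← 11° -25° = -14°
rotate link 1 by -43°: θ ← -14° -43° = -57°
rotate link 1 by +9°: θ ← -57° +9° = -48°
h = r sin θ − e = -43.845545 − 19 = -62.845545
sin φ = h / L = -62.845545 / 138 = -0.45540250
φ = arcsin(-0.45540250) = -27.090835°

-27.0908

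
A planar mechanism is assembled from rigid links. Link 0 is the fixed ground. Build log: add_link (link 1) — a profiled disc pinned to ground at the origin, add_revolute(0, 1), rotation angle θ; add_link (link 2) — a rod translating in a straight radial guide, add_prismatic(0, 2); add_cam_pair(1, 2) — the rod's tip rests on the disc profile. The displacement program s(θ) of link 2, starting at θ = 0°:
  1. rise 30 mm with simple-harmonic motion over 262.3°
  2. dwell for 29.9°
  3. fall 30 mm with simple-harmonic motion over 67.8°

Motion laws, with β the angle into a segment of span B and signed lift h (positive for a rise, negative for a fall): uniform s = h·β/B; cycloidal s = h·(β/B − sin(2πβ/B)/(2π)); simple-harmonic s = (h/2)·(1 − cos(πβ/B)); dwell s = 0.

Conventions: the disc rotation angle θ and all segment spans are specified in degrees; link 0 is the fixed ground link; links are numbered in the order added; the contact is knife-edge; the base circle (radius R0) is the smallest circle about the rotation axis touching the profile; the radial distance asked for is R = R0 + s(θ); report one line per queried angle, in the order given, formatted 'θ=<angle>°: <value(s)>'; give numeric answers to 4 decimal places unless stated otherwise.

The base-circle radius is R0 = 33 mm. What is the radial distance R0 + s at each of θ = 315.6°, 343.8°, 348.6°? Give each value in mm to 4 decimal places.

seg 1 [0°–262.3°] simple-harmonic, h=30: full span → s += 30 → s = 30.0000
seg 2 [262.3°–292.2°] dwell: s stays 30.0000
seg 3 [292.2°–360°] simple-harmonic, h=-30: θ=315.6° here. β=23.4, B=67.8. -30/2·(1 − cos(π·0.3451)) = -7.9866 → s = 22.0134
seg 3 [292.2°–360°] simple-harmonic, h=-30: θ=343.8° here. β=51.6, B=67.8. -30/2·(1 − cos(π·0.7611)) = -25.9687 → s = 4.0313
seg 3 [292.2°–360°] simple-harmonic, h=-30: θ=348.6° here. β=56.4, B=67.8. -30/2·(1 − cos(π·0.8319)) = -27.9555 → s = 2.0445
θ=315.6°: R = R0 + s = 33 + 22.0134 = 55.0134
θ=343.8°: R = R0 + s = 33 + 4.0313 = 37.0313
θ=348.6°: R = R0 + s = 33 + 2.0445 = 35.0445

θ=315.6°: 55.0134
θ=343.8°: 37.0313
θ=348.6°: 35.0445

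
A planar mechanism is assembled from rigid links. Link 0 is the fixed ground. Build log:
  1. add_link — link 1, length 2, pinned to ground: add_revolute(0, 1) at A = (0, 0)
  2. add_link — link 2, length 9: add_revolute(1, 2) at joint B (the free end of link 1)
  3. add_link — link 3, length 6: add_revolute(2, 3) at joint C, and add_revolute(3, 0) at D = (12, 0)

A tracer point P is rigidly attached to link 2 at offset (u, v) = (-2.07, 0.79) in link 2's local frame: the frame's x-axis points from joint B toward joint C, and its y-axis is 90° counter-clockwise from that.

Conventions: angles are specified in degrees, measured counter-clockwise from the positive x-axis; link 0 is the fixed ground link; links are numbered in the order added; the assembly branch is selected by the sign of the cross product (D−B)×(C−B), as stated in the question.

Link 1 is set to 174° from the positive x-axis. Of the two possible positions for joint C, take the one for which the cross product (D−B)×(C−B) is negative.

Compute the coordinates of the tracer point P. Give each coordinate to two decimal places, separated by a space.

A=(0,0), D=(12.00,0)
B = A + 2.00·(cos174°, sin174°) = (-1.9890, 0.2091)
|BD| = 13.9906
circle(B,9.00) ∩ circle(D,6.00): a=8.6035, h=2.6418
  candidates: C₊=(6.6530,2.7221) cross=36.961; C₋=(6.5740,-2.5611) cross=-36.961
  branch - wants cross < 0 → take C=(6.5740,-2.5611) (cross=-36.961)
ex = (C−B)/|BC| = (0.9515,-0.3078); ey = (0.3078,0.9515)
P = B + -2.07·ex + 0.79·ey = (-3.7154,1.5978)

-3.72 1.60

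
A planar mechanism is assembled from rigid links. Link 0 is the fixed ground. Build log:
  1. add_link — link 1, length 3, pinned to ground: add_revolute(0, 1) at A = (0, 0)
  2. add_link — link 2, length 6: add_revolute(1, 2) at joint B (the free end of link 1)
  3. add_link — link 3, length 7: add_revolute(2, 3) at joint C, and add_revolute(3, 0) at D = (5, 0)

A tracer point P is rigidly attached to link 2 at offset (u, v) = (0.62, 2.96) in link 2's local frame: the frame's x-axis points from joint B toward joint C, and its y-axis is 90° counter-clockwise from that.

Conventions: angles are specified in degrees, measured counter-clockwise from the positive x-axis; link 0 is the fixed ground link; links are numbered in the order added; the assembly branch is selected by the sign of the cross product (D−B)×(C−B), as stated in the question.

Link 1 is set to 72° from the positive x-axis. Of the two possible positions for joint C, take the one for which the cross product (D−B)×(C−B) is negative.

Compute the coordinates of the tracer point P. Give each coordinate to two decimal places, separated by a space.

A=(0,0), D=(5.00,0)
B = A + 3.00·(cos72°, sin72°) = (0.9271, 2.8532)
|BD| = 4.9729
circle(B,6.00) ∩ circle(D,7.00): a=1.1793, h=5.8830
  candidates: C₊=(5.2683,6.9949) cross=29.255; C₋=(-1.4823,-2.6418) cross=-29.255
  branch - wants cross < 0 → take C=(-1.4823,-2.6418) (cross=-29.255)
ex = (C−B)/|BC| = (-0.4016,-0.9158); ey = (0.9158,-0.4016)
P = B + 0.62·ex + 2.96·ey = (3.3889,1.0967)

3.39 1.10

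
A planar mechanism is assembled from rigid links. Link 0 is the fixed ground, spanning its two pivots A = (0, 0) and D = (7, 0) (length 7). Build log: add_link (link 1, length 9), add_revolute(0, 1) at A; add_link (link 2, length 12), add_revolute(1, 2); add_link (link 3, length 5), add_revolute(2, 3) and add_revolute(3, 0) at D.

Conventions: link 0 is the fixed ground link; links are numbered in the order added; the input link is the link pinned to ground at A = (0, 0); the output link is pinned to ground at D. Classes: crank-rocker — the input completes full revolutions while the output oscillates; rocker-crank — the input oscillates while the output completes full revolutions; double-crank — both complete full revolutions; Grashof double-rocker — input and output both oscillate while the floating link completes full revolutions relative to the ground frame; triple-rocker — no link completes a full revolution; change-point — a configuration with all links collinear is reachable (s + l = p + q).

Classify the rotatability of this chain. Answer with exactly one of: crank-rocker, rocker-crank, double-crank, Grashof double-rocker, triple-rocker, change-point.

lengths: ground=7, input=9, coupler=12, output=5
sorted: s=5 (shortest), l=12 (longest), p+q=16
s + l = 17 vs p + q = 16
s + l > p + q → non-Grashof → no link fully rotates → triple-rocker

triple-rocker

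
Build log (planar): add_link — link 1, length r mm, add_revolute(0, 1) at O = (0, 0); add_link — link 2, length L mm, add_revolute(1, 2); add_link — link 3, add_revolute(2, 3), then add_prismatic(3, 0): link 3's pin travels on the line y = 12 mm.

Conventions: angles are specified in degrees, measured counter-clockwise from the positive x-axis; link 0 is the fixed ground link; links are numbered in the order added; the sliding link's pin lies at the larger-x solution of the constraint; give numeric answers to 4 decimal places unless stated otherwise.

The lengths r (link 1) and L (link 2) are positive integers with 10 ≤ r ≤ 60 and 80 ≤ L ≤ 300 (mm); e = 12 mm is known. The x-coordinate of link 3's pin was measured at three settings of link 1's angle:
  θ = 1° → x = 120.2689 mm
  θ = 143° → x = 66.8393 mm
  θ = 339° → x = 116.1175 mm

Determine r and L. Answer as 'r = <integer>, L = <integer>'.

constraint per measurement: (x − r cos θ)² + (r sin θ − e)² = L²
subtracting the θ₁ and θ₂ equations cancels the r² and L² terms:
r = (x₁² − x₂²) / (2[(x₁cos θ₁ + e sin θ₁) − (x₂cos θ₂ + e sin θ₂)]) = 30.0000 → r = 30
L² = (x₁ − r cos θ₁)² + (r sin θ₁ − e)² = 8281.0076 → L = 91.0000 → L = 91
check at θ₃=339°: x = 116.1175 (printed 116.1175) ✓

r = 30, L = 91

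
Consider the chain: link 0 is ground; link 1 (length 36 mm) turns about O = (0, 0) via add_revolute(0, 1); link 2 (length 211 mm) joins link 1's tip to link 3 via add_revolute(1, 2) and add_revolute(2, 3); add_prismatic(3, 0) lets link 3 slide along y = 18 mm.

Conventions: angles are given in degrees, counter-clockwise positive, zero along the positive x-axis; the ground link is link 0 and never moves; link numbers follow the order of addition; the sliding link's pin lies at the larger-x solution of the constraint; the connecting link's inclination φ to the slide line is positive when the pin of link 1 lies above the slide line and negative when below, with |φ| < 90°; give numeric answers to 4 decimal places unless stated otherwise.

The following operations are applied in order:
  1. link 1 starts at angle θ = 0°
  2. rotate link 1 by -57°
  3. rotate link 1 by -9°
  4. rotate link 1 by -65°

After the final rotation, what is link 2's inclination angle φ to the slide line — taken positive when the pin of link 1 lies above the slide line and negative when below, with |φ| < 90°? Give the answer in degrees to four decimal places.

geometry: r = 36 mm, L = 211 mm, e = 18 mm; θ starts at 0°
rotate link 1 by -57°: θ ← 0° -57° = -57°
rotate link 1 by -9°: θ ← -57° -9° = -66°
rotate link 1 by -65°: θ ← -66° -65° = -131°
h = r sin θ − e = -27.169545 − 18 = -45.169545
sin φ = h / L = -45.169545 / 211 = -0.21407367
φ = arcsin(-0.21407367) = -12.361187°

-12.3612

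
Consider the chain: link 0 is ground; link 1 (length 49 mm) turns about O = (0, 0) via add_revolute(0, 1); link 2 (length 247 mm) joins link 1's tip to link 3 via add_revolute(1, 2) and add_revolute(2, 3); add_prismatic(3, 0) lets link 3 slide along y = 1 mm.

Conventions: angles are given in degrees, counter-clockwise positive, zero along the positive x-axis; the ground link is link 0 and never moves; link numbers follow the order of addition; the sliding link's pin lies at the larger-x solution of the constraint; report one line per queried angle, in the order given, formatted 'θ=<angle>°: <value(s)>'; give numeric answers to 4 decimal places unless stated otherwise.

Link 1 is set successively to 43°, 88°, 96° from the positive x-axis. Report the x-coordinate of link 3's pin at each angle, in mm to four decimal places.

geometry: r = 49 mm, L = 247 mm, e = 1 mm
θ=43°: crank pin P = (r cos θ, r sin θ) = (35.836331, 33.417920)
θ=43°: h = r sin θ − e = 33.417920 − 1 = 32.417920
θ=43°: x = r cos θ + √(L² − h²) = 35.836331 + 244.863387 = 280.699719
θ=88°: crank pin P = (r cos θ, r sin θ) = (1.710075, 48.970151)
θ=88°: h = r sin θ − e = 48.970151 − 1 = 47.970151
θ=88°: x = r cos θ + √(L² − h²) = 1.710075 + 242.297059 = 244.007134
θ=96°: crank pin P = (r cos θ, r sin θ) = (-5.121895, 48.731573)
θ=96°: h = r sin θ − e = 48.731573 − 1 = 47.731573
θ=96°: x = r cos θ + √(L² − h²) = -5.121895 + 242.344170 = 237.222276

θ=43°: 280.6997
θ=88°: 244.0071
θ=96°: 237.2223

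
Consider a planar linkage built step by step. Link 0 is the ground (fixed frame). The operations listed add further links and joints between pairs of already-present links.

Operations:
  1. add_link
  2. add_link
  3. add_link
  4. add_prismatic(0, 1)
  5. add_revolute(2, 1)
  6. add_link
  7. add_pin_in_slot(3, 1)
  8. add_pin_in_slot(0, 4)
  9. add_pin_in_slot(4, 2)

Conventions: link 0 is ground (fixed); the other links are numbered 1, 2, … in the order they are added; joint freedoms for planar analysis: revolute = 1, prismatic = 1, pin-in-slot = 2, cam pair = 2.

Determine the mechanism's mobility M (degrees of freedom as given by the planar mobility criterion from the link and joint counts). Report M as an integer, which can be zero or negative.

link 0 = ground. State L|J1|J2 = 1|0|0
+link1  2|0|0
+link2  3|0|0
+link3  4|0|0
P(0,1) f=1→J1  4|1|0
R(2,1) f=1→J1  4|2|0
+link4  5|2|0
PS(3,1) f=2→J2  5|2|1
PS(0,4) f=2→J2  5|2|2
PS(4,2) f=2→J2  5|2|3
M = 3(5−1)−2·2−3 = 12−4−3 = 5

M = 5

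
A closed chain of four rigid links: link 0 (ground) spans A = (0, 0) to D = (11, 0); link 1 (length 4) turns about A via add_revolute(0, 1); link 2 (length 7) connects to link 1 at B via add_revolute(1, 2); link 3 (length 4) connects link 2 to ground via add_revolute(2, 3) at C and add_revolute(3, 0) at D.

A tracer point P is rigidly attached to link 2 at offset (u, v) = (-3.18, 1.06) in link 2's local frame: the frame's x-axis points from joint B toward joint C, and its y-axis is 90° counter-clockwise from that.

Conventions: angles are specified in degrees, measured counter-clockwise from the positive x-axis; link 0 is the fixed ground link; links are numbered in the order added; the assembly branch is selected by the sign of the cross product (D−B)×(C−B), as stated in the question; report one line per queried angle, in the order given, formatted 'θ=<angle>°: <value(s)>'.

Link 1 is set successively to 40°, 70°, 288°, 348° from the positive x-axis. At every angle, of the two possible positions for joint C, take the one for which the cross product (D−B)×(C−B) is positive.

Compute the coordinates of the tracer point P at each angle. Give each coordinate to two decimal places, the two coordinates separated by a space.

A=(0,0), D=(11.00,0)
θ=40°: B = A + 4.00·(cos40°, sin40°) = (3.0642, 2.5712)
θ=40°: |BD| = 8.3419
θ=40°: circle(B,7.00) ∩ circle(D,4.00): a=6.1489, h=3.3452
θ=40°:   candidates: C₊=(9.9448,3.8583) cross=27.906; C₋=(7.8827,-2.5065) cross=-27.906
θ=40°:   branch + wants cross > 0 → take C=(9.9448,3.8583) (cross=27.906)
θ=40°: ex = (C−B)/|BC| = (0.9829,0.1839); ey = (-0.1839,0.9829)
θ=40°: P = B + -3.18·ex + 1.06·ey = (-0.2565,3.0283)
θ=70°: B = A + 4.00·(cos70°, sin70°) = (1.3681, 3.7588)
θ=70°: |BD| = 10.3394
θ=70°: circle(B,7.00) ∩ circle(D,4.00): a=6.7655, h=1.7966
θ=70°:   candidates: C₊=(8.3238,2.9729) cross=18.576; C₋=(7.0176,-0.3744) cross=-18.576
θ=70°:   branch + wants cross > 0 → take C=(8.3238,2.9729) (cross=18.576)
θ=70°: ex = (C−B)/|BC| = (0.9937,-0.1123); ey = (0.1123,0.9937)
θ=70°: P = B + -3.18·ex + 1.06·ey = (-1.6728,5.1691)
θ=288°: B = A + 4.00·(cos288°, sin288°) = (1.2361, -3.8042)
θ=288°: |BD| = 10.4789
θ=288°: circle(B,7.00) ∩ circle(D,4.00): a=6.8140, h=1.6028
θ=288°:   candidates: C₊=(7.0033,0.1630) cross=16.796; C₋=(8.1671,-2.8239) cross=-16.796
θ=288°:   branch + wants cross > 0 → take C=(7.0033,0.1630) (cross=16.796)
θ=288°: ex = (C−B)/|BC| = (0.8239,0.5667); ey = (-0.5667,0.8239)
θ=288°: P = B + -3.18·ex + 1.06·ey = (-1.9847,-4.7331)
θ=348°: B = A + 4.00·(cos348°, sin348°) = (3.9126, -0.8316)
θ=348°: |BD| = 7.1360
θ=348°: circle(B,7.00) ∩ circle(D,4.00): a=5.8802, h=3.7978
θ=348°:   candidates: C₊=(9.3102,3.6255) cross=27.101; C₋=(10.1953,-3.9182) cross=-27.101
θ=348°:   branch + wants cross > 0 → take C=(9.3102,3.6255) (cross=27.101)
θ=348°: ex = (C−B)/|BC| = (0.7711,0.6367); ey = (-0.6367,0.7711)
θ=348°: P = B + -3.18·ex + 1.06·ey = (0.7856,-2.0391)

θ=40°: -0.26 3.03
θ=70°: -1.67 5.17
θ=288°: -1.98 -4.73
θ=348°: 0.79 -2.04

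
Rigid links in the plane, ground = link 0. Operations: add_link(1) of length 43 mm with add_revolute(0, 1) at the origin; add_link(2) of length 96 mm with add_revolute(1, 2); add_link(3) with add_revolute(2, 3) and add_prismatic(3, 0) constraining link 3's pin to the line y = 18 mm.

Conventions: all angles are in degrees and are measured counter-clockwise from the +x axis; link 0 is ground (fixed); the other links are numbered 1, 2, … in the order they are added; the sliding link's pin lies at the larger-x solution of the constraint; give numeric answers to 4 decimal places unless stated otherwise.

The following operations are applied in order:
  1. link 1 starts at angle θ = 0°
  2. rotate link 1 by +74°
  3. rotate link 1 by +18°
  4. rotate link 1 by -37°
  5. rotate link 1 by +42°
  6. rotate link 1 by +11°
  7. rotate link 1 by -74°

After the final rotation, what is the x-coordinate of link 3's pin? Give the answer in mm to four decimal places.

geometry: r = 43 mm, L = 96 mm, e = 18 mm; θ starts at 0°
rotate link 1 by +74°: θ ← 0° +74° = 74°
rotate link 1 by +18°: θ ← 74° +18° = 92°
rotate link 1 by -37°: θ ← 92° -37° = 55°
rotate link 1 by +42°: θ ← 55° +42° = 97°
rotate link 1 by +11°: θ ← 97° +11° = 108°
rotate link 1 by -74°: θ ← 108° -74° = 34°
crank pin P = (r cos θ, r sin θ) = (35.648616, 24.045295)
h = r sin θ − e = 24.045295 − 18 = 6.045295
x = r cos θ + √(L² − h²) = 35.648616 + 95.809469 = 131.458085

131.4581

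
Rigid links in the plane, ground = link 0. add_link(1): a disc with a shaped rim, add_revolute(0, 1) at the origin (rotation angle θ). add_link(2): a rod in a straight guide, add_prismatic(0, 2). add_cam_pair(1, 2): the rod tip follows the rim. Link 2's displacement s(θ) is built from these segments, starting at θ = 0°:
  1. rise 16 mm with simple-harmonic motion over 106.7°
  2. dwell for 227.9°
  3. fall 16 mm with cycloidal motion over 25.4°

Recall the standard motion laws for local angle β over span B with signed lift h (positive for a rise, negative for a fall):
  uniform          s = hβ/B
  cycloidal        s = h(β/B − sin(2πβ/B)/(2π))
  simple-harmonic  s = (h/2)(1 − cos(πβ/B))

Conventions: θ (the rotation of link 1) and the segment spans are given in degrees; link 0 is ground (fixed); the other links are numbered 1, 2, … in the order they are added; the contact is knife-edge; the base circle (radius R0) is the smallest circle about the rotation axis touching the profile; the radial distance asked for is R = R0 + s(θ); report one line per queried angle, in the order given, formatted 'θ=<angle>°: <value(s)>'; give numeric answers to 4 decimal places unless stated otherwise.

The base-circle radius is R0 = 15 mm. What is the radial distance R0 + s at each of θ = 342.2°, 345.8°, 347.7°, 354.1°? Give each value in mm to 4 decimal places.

segment 1 (0° to 106.7°, simple-harmonic, h = 16) is passed completely: s = 0.0000 + (16) = 16.0000
segment 2 (106.7° to 334.6°, dwell): s unchanged at 16.0000
θ = 342.2° falls in segment 3 (334.6° to 360°, cycloidal, h = -16): β = 342.2 − 334.6 = 7.6°, B = 25.4°; Δs = -16·(0.2992 − sin(2π·0.2992)/(2π)) = -2.3617; s = 16.0000 − 2.3617 = 13.6383
θ = 345.8° falls in segment 3 (334.6° to 360°, cycloidal, h = -16): β = 345.8 − 334.6 = 11.2°, B = 25.4°; Δs = -16·(0.4409 − sin(2π·0.4409)/(2π)) = -6.1318; s = 16.0000 − 6.1318 = 9.8682
θ = 347.7° falls in segment 3 (334.6° to 360°, cycloidal, h = -16): β = 347.7 − 334.6 = 13.1°, B = 25.4°; Δs = -16·(0.5157 − sin(2π·0.5157)/(2π)) = -8.5035; s = 16.0000 − 8.5035 = 7.4965
θ = 354.1° falls in segment 3 (334.6° to 360°, cycloidal, h = -16): β = 354.1 − 334.6 = 19.5°, B = 25.4°; Δs = -16·(0.7677 − sin(2π·0.7677)/(2π)) = -14.8142; s = 16.0000 − 14.8142 = 1.1858
θ=342.2°: R = R0 + s = 15 + 13.6383 = 28.6383
θ=345.8°: R = R0 + s = 15 + 9.8682 = 24.8682
θ=347.7°: R = R0 + s = 15 + 7.4965 = 22.4965
θ=354.1°: R = R0 + s = 15 + 1.1858 = 16.1858

θ=342.2°: 28.6383
θ=345.8°: 24.8682
θ=347.7°: 22.4965
θ=354.1°: 16.1858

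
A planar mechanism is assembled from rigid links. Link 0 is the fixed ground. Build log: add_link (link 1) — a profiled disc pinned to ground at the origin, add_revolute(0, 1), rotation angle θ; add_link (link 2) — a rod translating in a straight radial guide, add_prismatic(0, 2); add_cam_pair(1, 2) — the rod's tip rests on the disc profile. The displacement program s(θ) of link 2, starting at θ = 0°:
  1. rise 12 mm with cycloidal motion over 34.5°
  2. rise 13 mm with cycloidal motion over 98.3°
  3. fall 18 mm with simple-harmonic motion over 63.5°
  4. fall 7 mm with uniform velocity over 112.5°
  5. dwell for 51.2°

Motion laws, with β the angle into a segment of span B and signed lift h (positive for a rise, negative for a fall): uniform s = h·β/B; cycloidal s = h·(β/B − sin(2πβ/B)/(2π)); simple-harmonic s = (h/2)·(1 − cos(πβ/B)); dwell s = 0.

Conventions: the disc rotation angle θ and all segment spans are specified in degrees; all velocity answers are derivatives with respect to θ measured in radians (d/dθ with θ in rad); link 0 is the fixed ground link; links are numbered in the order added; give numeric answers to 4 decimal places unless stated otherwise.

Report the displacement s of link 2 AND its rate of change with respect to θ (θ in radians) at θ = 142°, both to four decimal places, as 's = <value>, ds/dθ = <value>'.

seg 1 [0°–34.5°] cycloidal, h=12: full span → s += 12 → s = 12.0000
seg 2 [34.5°–132.8°] cycloidal, h=13: full span → s += 13 → s = 25.0000
seg 3 [132.8°–196.3°] simple-harmonic, h=-18: θ=142° here. β=9.2, B=63.5. -18/2·(1 − cos(π·0.1449)) = -0.9163 → s = 24.0837
velocity in seg [132.8°–196.3°] (simple-harmonic), θ in radians: β = 9.2° = 0.1606 rad, B = 63.5° = 1.1083 rad; ds/dθ = (πh/(2B)) sin(πβ/B) = (π·(-18)/(2·1.1083)) sin(π·0.1449) = -11.215143 mm/rad

s = 24.0837, ds/dθ = -11.2151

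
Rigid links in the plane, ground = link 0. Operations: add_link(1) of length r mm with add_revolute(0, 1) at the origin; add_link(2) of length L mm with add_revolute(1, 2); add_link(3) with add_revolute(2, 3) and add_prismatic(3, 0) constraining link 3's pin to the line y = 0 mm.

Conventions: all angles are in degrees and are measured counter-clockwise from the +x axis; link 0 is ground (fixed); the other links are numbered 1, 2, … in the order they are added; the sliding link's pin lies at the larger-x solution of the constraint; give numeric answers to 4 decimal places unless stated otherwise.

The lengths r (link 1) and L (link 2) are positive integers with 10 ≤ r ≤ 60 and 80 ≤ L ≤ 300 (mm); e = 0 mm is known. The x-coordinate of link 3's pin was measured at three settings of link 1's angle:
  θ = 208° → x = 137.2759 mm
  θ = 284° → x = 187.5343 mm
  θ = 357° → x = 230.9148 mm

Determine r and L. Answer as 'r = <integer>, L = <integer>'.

constraint per measurement: (x − r cos θ)² + (r sin θ − e)² = L²
subtracting the θ₁ and θ₂ equations cancels the r² and L² terms:
r = (x₁² − x₂²) / (2[(x₁cos θ₁ + e sin θ₁) − (x₂cos θ₂ + e sin θ₂)]) = 49.0000 → r = 49
L² = (x₁ − r cos θ₁)² + (r sin θ₁ − e)² = 33124.0004 → L = 182.0000 → L = 182
check at θ₃=357°: x = 230.9148 (printed 230.9148) ✓

r = 49, L = 182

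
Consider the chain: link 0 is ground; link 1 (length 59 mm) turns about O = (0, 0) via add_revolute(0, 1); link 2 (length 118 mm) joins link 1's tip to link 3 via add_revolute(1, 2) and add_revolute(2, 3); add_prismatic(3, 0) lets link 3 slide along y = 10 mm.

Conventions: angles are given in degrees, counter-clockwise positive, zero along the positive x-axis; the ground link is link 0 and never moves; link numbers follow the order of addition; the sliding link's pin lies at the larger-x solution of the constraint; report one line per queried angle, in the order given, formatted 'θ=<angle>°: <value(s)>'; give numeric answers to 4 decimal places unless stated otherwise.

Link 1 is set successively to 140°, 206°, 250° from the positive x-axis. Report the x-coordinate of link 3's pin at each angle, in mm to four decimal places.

geometry: r = 59 mm, L = 118 mm, e = 10 mm
θ=140°: crank pin P = (r cos θ, r sin θ) = (-45.196622, 37.924469)
θ=140°: h = r sin θ − e = 37.924469 − 10 = 27.924469
θ=140°: x = r cos θ + √(L² − h²) = -45.196622 + 114.648262 = 69.451640
θ=206°: crank pin P = (r cos θ, r sin θ) = (-53.028849, -25.863898)
θ=206°: h = r sin θ − e = -25.863898 − 10 = -35.863898
θ=206°: x = r cos θ + √(L² − h²) = -53.028849 + 112.417885 = 59.389036
θ=250°: crank pin P = (r cos θ, r sin θ) = (-20.179188, -55.441865)
θ=250°: h = r sin θ − e = -55.441865 − 10 = -65.441865
θ=250°: x = r cos θ + √(L² − h²) = -20.179188 + 98.190439 = 78.011251

θ=140°: 69.4516
θ=206°: 59.3890
θ=250°: 78.0113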